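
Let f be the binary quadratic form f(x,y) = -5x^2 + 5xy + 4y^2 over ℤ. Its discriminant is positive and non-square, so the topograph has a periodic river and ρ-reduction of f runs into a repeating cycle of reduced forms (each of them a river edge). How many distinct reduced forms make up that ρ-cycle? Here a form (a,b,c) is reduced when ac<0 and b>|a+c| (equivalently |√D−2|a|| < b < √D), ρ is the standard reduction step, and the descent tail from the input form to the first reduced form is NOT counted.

D = 105, ⌊√D⌋ = 10
river: ρ → (4,3,-6)
river: ρ → (-6,9,1)
river: ρ → (1,9,-6)
river: ρ → (-6,3,4)
river: ρ → (4,5,-5)
river: ρ → (-5,5,4)
ρ-cycle length = 6 (tail of 0 descent steps not counted)

6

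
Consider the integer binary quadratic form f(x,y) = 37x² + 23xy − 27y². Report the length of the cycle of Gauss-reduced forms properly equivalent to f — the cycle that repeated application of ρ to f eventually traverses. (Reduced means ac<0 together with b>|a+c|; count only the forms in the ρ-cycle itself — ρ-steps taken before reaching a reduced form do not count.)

D = 4525, ⌊√D⌋ = 67
river: ρ → (-27,31,33)
river: ρ → (33,35,-25)
river: ρ → (-25,65,3)
river: ρ → (3,67,-3)
river: ρ → (-3,65,25)
river: ρ → (25,35,-33)
river: ρ → (-33,31,27)
river: ρ → (27,23,-37)
river: ρ → (-37,51,13)
river: ρ → (13,53,-33)
river: ρ → (-33,13,33)
river: ρ → (33,53,-13)
river: ρ → (-13,51,37)
river: ρ → (37,23,-27)
ρ-cycle length = 14 (tail of 0 descent steps not counted)

14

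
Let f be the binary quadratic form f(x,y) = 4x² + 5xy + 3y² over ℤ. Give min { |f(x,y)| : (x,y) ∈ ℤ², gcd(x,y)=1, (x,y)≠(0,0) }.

translate: b→-3 (≡5 mod 8), so (4,5,3)→(4,-3,2)
flip: (4,-3,2)→(2,3,4)
translate: b→-1 (≡3 mod 4), so (2,3,4)→(2,-1,3)
reduced (well bottom): (2,-1,3) with a≤c, −a<b≤a
well minimum = a = 2

2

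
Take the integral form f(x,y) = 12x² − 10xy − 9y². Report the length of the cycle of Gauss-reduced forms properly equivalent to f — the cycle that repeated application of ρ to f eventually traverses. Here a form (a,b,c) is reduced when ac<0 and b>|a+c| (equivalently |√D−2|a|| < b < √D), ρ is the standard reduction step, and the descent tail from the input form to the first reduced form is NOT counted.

D = 532, ⌊√D⌋ = 23
descent: ρ → (-9,10,12)  [lands on river]
river: ρ → (12,14,-7)
river: ρ → (-7,14,12)
river: ρ → (12,10,-9)
river: ρ → (-9,8,13)
river: ρ → (13,18,-4)
river: ρ → (-4,22,3)
river: ρ → (3,20,-11)
river: ρ → (-11,2,12)
river: ρ → (12,22,-1)
river: ρ → (-1,22,12)
river: ρ → (12,2,-11)
river: ρ → (-11,20,3)
river: ρ → (3,22,-4)
river: ρ → (-4,18,13)
river: ρ → (13,8,-9)
ρ-cycle length = 16 (tail of 1 descent step not counted)

16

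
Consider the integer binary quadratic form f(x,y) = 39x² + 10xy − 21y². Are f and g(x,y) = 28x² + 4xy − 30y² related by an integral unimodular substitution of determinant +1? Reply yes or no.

D₁ = 3376, D₂ = 3376
river cycle of f (length 48): (-21, 32, 28), (28, 24, -25), (-25, 26, 27), (27, 28, -24), (-24, 20, 31), (31, 42, -13), (-13, 36, 40), (40, 44, -9), (-9, 46, 35), (35, 24, -20), … (38 more)
river cycle of g (length 26): (-30, 56, 2), (2, 56, -30), (-30, 4, 28), (28, 52, -6), (-6, 56, 10), (10, 44, -36), (-36, 28, 18), (18, 44, -20), (-20, 36, 26), (26, 16, -30), … (16 more)
cycles differ ⇒ inequivalent

no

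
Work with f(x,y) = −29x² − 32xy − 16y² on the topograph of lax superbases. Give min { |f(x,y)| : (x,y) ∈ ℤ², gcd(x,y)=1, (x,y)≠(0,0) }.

translate: b→-26 (≡32 mod 58), so (29,32,16)→(29,-26,13)
flip: (29,-26,13)→(13,26,29)
translate: b→0 (≡26 mod 26), so (13,26,29)→(13,0,16)
reduced (well bottom): (13,0,16) with a≤c, −a<b≤a
well minimum |f| = |-13| = 13 (negative-definite)

13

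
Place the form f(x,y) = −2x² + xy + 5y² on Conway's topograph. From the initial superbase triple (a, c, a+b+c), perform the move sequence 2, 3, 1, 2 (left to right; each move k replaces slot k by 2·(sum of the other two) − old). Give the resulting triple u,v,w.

start (-2,5,4) = (f(1,0),f(0,1),f(1,1))
replace slot 2: 2·((-2)+4) − 5 = -1 → (-2,-1,4)
replace slot 3: 2·((-2)+(-1)) − 4 = -10 → (-2,-1,-10)
replace slot 1: 2·((-1)+(-10)) − (-2) = -20 → (-20,-1,-10)
replace slot 2: 2·((-20)+(-10)) − (-1) = -59 → (-20,-59,-10)

-20,-59,-10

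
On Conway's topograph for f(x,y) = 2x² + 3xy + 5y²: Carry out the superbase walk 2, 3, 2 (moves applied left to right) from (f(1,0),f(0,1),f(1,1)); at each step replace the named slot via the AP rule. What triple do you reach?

start (2,5,10) = (f(1,0),f(0,1),f(1,1))
replace slot 2: 2·(2+10) − 5 = 19 → (2,19,10)
replace slot 3: 2·(2+19) − 10 = 32 → (2,19,32)
replace slot 2: 2·(2+32) − 19 = 49 → (2,49,32)

2,49,32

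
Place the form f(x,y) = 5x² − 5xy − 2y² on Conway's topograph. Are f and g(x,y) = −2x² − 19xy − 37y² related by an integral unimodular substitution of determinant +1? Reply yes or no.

D₁ = 65, D₂ = 65
river cycle of f (length 6): (-2, 5, 5), (5, 5, -2), (-2, 7, 2), (2, 5, -5), (-5, 5, 2), (2, 7, -2)
river cycle of g (length 6): (-2, 5, 5), (5, 5, -2), (-2, 7, 2), (2, 5, -5), (-5, 5, 2), (2, 7, -2)
cycles coincide ⇒ equivalent

yes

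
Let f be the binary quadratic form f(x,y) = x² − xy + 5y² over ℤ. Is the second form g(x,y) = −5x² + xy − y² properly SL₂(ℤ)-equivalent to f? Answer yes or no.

D₁ = -19, D₂ = -19
f: translate: b→1 (≡-1 mod 2), so (1,-1,5)→(1,1,5)
f: reduced (well bottom): (1,1,5) with a≤c, −a<b≤a
g is negative-definite; reduce −g:
−g: flip: (5,-1,1)→(1,1,5)
−g: reduced (well bottom): (1,1,5) with a≤c, −a<b≤a
flip sign back: reduced form of g is (-1,-1,-5)
reduced forms (1, 1, 5) vs (-1, -1, -5) ⇒ inequivalent

no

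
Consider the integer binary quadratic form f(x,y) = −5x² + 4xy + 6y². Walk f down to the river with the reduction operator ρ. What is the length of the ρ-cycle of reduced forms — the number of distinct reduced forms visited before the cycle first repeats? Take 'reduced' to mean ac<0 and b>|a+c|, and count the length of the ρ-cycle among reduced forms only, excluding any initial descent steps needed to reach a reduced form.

D = 136, ⌊√D⌋ = 11
river: ρ → (6,8,-3)
river: ρ → (-3,10,3)
river: ρ → (3,8,-6)
river: ρ → (-6,4,5)
river: ρ → (5,6,-5)
river: ρ → (-5,4,6)
ρ-cycle length = 6 (tail of 0 descent steps not counted)

6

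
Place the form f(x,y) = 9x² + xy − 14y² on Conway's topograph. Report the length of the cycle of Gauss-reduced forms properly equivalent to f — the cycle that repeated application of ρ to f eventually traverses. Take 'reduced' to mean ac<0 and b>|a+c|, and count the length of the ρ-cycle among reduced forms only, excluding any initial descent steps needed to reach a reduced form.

D = 505, ⌊√D⌋ = 22
descent: ρ → (-14,-1,9)
descent: ρ → (9,19,-4)  [lands on river]
river: ρ → (-4,21,4)
river: ρ → (4,19,-9)
river: ρ → (-9,17,6)
river: ρ → (6,19,-6)
river: ρ → (-6,17,9)
ρ-cycle length = 6 (tail of 2 descent steps not counted)

6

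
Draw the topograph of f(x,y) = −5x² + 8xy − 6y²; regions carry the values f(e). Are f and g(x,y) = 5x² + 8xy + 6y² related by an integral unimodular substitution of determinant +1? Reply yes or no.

D₁ = -56, D₂ = -56
f is negative-definite; reduce −f:
−f: translate: b→2 (≡-8 mod 10), so (5,-8,6)→(5,2,3)
−f: flip: (5,2,3)→(3,-2,5)
−f: reduced (well bottom): (3,-2,5) with a≤c, −a<b≤a
flip sign back: reduced form of f is (-3,2,-5)
g: translate: b→-2 (≡8 mod 10), so (5,8,6)→(5,-2,3)
g: flip: (5,-2,3)→(3,2,5)
g: reduced (well bottom): (3,2,5) with a≤c, −a<b≤a
reduced forms (-3, 2, -5) vs (3, 2, 5) ⇒ inequivalent

no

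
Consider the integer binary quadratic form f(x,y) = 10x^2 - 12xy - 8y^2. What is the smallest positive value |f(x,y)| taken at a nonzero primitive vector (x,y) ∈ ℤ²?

descent: ρ → (-8,12,10)  [lands on river]
river: ρ → (10,8,-10)
river: ρ → (-10,12,8)
river: ρ → (8,20,-2)
river: ρ → (-2,20,8)
river: ρ → (8,12,-10)
river: ρ → (-10,8,10)
river: ρ → (10,12,-8)
river: ρ → (-8,20,2)
river: ρ → (2,20,-8)
closes: descent 1, river 10
min |a| on river = 2

2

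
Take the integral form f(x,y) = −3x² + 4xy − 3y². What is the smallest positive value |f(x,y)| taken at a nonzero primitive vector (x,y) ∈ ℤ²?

translate: b→2 (≡-4 mod 6), so (3,-4,3)→(3,2,2)
flip: (3,2,2)→(2,-2,3)
translate: b→2 (≡-2 mod 4), so (2,-2,3)→(2,2,3)
reduced (well bottom): (2,2,3) with a≤c, −a<b≤a
well minimum |f| = |-2| = 2 (negative-definite)

2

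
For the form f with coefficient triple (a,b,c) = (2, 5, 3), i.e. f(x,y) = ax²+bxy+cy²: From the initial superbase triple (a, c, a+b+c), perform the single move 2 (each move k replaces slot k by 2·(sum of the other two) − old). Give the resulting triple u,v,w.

start (2,3,10) = (f(1,0),f(0,1),f(1,1))
replace slot 2: 2·(2+10) − 3 = 21 → (2,21,10)

2,21,10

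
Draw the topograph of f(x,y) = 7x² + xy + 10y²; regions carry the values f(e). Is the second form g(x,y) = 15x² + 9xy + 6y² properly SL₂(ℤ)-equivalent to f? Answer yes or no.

D₁ = -279, D₂ = -279
f: reduced (well bottom): (7,1,10) with a≤c, −a<b≤a
g: flip: (15,9,6)→(6,-9,15)
g: translate: b→3 (≡-9 mod 12), so (6,-9,15)→(6,3,12)
g: reduced (well bottom): (6,3,12) with a≤c, −a<b≤a
reduced forms (7, 1, 10) vs (6, 3, 12) ⇒ inequivalent

no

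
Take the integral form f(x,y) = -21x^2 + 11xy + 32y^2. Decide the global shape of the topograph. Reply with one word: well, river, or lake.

D = b²−4ac = 11² − 4·(-21)·32 = 2809
D = 53² is a perfect square ⇒ form factors over ℤ ⇒ lakes

lake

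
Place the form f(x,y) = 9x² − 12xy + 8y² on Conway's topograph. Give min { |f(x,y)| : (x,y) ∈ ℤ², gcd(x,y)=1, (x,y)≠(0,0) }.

translate: b→6 (≡-12 mod 18), so (9,-12,8)→(9,6,5)
flip: (9,6,5)→(5,-6,9)
translate: b→4 (≡-6 mod 10), so (5,-6,9)→(5,4,8)
reduced (well bottom): (5,4,8) with a≤c, −a<b≤a
well minimum = a = 5

5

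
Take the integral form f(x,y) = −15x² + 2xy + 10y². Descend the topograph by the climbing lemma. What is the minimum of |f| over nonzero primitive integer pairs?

descent: ρ → (10,18,-7)  [lands on river]
river: ρ → (-7,24,1)
river: ρ → (1,24,-7)
river: ρ → (-7,18,10)
river: ρ → (10,22,-3)
river: ρ → (-3,20,17)
river: ρ → (17,14,-6)
river: ρ → (-6,22,5)
river: ρ → (5,18,-14)
river: ρ → (-14,10,9)
river: ρ → (9,8,-15)
river: ρ → (-15,22,2)
river: ρ → (2,22,-15)
river: ρ → (-15,8,9)
river: ρ → (9,10,-14)
river: ρ → (-14,18,5)
river: ρ → (5,22,-6)
river: ρ → (-6,14,17)
river: ρ → (17,20,-3)
river: ρ → (-3,22,10)
closes: descent 1, river 20
min |a| on river = 1

1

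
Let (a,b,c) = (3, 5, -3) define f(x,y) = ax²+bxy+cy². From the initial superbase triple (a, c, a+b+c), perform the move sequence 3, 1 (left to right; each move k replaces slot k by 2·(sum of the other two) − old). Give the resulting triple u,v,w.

start (3,-3,5) = (f(1,0),f(0,1),f(1,1))
replace slot 3: 2·(3+(-3)) − 5 = -5 → (3,-3,-5)
replace slot 1: 2·((-3)+(-5)) − 3 = -19 → (-19,-3,-5)

-19,-3,-5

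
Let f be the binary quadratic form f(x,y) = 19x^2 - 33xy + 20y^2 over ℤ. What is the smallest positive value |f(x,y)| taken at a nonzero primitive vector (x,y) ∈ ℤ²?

translate: b→5 (≡-33 mod 38), so (19,-33,20)→(19,5,6)
flip: (19,5,6)→(6,-5,19)
reduced (well bottom): (6,-5,19) with a≤c, −a<b≤a
well minimum = a = 6

6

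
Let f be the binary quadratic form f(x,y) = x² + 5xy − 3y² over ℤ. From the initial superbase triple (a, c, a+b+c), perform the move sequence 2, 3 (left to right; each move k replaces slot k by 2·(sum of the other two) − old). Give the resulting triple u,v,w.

start (1,-3,3) = (f(1,0),f(0,1),f(1,1))
replace slot 2: 2·(1+3) − (-3) = 11 → (1,11,3)
replace slot 3: 2·(1+11) − 3 = 21 → (1,11,21)

1,11,21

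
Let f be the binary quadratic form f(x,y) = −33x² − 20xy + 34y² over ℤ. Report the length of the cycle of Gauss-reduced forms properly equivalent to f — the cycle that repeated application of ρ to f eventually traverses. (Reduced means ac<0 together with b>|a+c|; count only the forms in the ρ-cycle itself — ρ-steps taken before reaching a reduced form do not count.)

D = 4888, ⌊√D⌋ = 69
descent: ρ → (34,20,-33)  [lands on river]
river: ρ → (-33,46,21)
river: ρ → (21,38,-41)
river: ρ → (-41,44,18)
river: ρ → (18,64,-11)
river: ρ → (-11,68,6)
river: ρ → (6,64,-33)
river: ρ → (-33,68,2)
river: ρ → (2,68,-33)
river: ρ → (-33,64,6)
river: ρ → (6,68,-11)
river: ρ → (-11,64,18)
river: ρ → (18,44,-41)
river: ρ → (-41,38,21)
river: ρ → (21,46,-33)
river: ρ → (-33,20,34)
river: ρ → (34,48,-19)
river: ρ → (-19,66,7)
river: ρ → (7,60,-46)
river: ρ → (-46,32,21)
river: ρ → (21,52,-26)
river: ρ → (-26,52,21)
river: ρ → (21,32,-46)
river: ρ → (-46,60,7)
river: ρ → (7,66,-19)
river: ρ → (-19,48,34)
ρ-cycle length = 26 (tail of 1 descent step not counted)

26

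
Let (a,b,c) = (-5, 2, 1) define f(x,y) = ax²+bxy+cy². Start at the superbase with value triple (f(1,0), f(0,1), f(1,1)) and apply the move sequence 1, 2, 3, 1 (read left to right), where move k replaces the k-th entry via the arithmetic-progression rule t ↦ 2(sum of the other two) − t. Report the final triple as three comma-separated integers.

start (-5,1,-2) = (f(1,0),f(0,1),f(1,1))
replace slot 1: 2·(1+(-2)) − (-5) = 3 → (3,1,-2)
replace slot 2: 2·(3+(-2)) − 1 = 1 → (3,1,-2)
replace slot 3: 2·(3+1) − (-2) = 10 → (3,1,10)
replace slot 1: 2·(1+10) − 3 = 19 → (19,1,10)

19,1,10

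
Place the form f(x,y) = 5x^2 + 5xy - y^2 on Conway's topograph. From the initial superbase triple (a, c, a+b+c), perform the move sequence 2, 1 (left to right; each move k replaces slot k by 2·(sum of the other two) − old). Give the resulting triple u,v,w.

start (5,-1,9) = (f(1,0),f(0,1),f(1,1))
replace slot 2: 2·(5+9) − (-1) = 29 → (5,29,9)
replace slot 1: 2·(29+9) − 5 = 71 → (71,29,9)

71,29,9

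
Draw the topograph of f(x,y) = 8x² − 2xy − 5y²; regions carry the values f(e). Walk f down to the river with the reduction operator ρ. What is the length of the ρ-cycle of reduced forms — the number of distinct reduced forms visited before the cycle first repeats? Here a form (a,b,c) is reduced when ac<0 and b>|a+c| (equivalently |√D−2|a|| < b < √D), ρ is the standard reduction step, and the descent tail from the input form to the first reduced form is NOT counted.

D = 164, ⌊√D⌋ = 12
descent: ρ → (-5,12,1)  [lands on river]
river: ρ → (1,12,-5)
river: ρ → (-5,8,5)
river: ρ → (5,12,-1)
river: ρ → (-1,12,5)
river: ρ → (5,8,-5)
ρ-cycle length = 6 (tail of 1 descent step not counted)

6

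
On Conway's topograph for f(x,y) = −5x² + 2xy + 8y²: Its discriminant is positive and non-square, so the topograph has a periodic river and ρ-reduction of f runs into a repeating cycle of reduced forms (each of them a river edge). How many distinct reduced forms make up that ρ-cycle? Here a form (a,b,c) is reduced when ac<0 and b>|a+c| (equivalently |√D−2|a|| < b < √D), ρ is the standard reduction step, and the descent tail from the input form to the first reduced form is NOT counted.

D = 164, ⌊√D⌋ = 12
descent: ρ → (8,-2,-5)
descent: ρ → (-5,12,1)  [lands on river]
river: ρ → (1,12,-5)
river: ρ → (-5,8,5)
river: ρ → (5,12,-1)
river: ρ → (-1,12,5)
river: ρ → (5,8,-5)
ρ-cycle length = 6 (tail of 2 descent steps not counted)

6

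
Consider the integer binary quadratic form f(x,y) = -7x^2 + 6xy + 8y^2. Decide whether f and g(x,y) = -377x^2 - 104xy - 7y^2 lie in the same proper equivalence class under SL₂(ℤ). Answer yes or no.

D₁ = 260, D₂ = 260
river cycle of f (length 10): (8, 10, -5), (-5, 10, 8), (8, 6, -7), (-7, 8, 7), (7, 6, -8), (-8, 10, 5), (5, 10, -8), (-8, 6, 7), (7, 8, -7), (-7, 6, 8)
river cycle of g (length 10): (-7, 6, 8), (8, 10, -5), (-5, 10, 8), (8, 6, -7), (-7, 8, 7), (7, 6, -8), (-8, 10, 5), (5, 10, -8), (-8, 6, 7), (7, 8, -7)
cycles coincide ⇒ equivalent

yes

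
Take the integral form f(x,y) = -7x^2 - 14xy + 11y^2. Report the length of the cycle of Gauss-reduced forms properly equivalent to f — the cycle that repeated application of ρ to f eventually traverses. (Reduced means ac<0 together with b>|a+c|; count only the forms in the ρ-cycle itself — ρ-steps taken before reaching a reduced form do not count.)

D = 504, ⌊√D⌋ = 22
descent: ρ → (11,14,-7)  [lands on river]
river: ρ → (-7,14,11)
river: ρ → (11,8,-10)
river: ρ → (-10,12,9)
river: ρ → (9,6,-13)
river: ρ → (-13,20,2)
river: ρ → (2,20,-13)
river: ρ → (-13,6,9)
river: ρ → (9,12,-10)
river: ρ → (-10,8,11)
ρ-cycle length = 10 (tail of 1 descent step not counted)

10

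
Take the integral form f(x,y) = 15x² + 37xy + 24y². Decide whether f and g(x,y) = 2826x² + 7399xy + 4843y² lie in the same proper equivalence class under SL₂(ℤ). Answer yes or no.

D₁ = -71, D₂ = -71
f: translate: b→7 (≡37 mod 30), so (15,37,24)→(15,7,2)
f: flip: (15,7,2)→(2,-7,15)
f: translate: b→1 (≡-7 mod 4), so (2,-7,15)→(2,1,9)
f: reduced (well bottom): (2,1,9) with a≤c, −a<b≤a
g: translate: b→1747 (≡7399 mod 5652), so (2826,7399,4843)→(2826,1747,270)
g: flip: (2826,1747,270)→(270,-1747,2826)
g: translate: b→-127 (≡-1747 mod 540), so (270,-1747,2826)→(270,-127,15)
g: flip: (270,-127,15)→(15,127,270)
g: translate: b→7 (≡127 mod 30), so (15,127,270)→(15,7,2)
g: flip: (15,7,2)→(2,-7,15)
g: translate: b→1 (≡-7 mod 4), so (2,-7,15)→(2,1,9)
g: reduced (well bottom): (2,1,9) with a≤c, −a<b≤a
reduced forms (2, 1, 9) vs (2, 1, 9) ⇒ equivalent

yes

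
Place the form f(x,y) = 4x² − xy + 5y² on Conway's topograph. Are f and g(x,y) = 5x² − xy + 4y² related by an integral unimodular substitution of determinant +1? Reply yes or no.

D₁ = -79, D₂ = -79
f: reduced (well bottom): (4,-1,5) with a≤c, −a<b≤a
g: flip: (5,-1,4)→(4,1,5)
g: reduced (well bottom): (4,1,5) with a≤c, −a<b≤a
reduced forms (4, -1, 5) vs (4, 1, 5) ⇒ inequivalent

no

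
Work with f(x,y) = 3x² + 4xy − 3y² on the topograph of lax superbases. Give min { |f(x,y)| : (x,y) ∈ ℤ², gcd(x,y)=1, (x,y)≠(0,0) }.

river: ρ → (-3,2,4)
river: ρ → (4,6,-1)
river: ρ → (-1,6,4)
river: ρ → (4,2,-3)
river: ρ → (-3,4,3)
river: ρ → (3,2,-4)
river: ρ → (-4,6,1)
river: ρ → (1,6,-4)
river: ρ → (-4,2,3)
river: ρ → (3,4,-3)
closes: descent 0, river 10
min |a| on river = 1

1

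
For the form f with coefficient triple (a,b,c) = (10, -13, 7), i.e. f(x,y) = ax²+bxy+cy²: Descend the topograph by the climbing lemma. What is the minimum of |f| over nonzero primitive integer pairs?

translate: b→7 (≡-13 mod 20), so (10,-13,7)→(10,7,4)
flip: (10,7,4)→(4,-7,10)
translate: b→1 (≡-7 mod 8), so (4,-7,10)→(4,1,7)
reduced (well bottom): (4,1,7) with a≤c, −a<b≤a
well minimum = a = 4

4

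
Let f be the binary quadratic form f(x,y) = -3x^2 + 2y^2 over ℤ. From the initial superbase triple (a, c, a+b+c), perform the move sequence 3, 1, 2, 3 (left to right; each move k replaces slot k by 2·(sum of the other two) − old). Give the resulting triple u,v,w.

start (-3,2,-1) = (f(1,0),f(0,1),f(1,1))
replace slot 3: 2·((-3)+2) − (-1) = -1 → (-3,2,-1)
replace slot 1: 2·(2+(-1)) − (-3) = 5 → (5,2,-1)
replace slot 2: 2·(5+(-1)) − 2 = 6 → (5,6,-1)
replace slot 3: 2·(5+6) − (-1) = 23 → (5,6,23)

5,6,23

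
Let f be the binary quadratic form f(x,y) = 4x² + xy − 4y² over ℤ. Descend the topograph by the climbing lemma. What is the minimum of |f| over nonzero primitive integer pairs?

river: ρ → (-4,7,1)
river: ρ → (1,7,-4)
river: ρ → (-4,1,4)
river: ρ → (4,7,-1)
river: ρ → (-1,7,4)
river: ρ → (4,1,-4)
closes: descent 0, river 6
min |a| on river = 1

1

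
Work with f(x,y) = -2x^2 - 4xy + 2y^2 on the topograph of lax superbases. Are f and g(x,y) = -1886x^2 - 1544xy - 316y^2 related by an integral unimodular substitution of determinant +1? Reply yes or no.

D₁ = 32, D₂ = 32
river cycle of f (length 2): (2, 4, -2), (-2, 4, 2)
river cycle of g (length 2): (2, 4, -2), (-2, 4, 2)
cycles coincide ⇒ equivalent

yes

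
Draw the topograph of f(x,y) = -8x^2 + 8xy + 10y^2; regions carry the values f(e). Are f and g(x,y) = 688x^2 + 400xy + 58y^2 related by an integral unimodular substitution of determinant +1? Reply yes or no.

D₁ = 384, D₂ = 384
river cycle of f (length 4): (10, 12, -6), (-6, 12, 10), (10, 8, -8), (-8, 8, 10)
river cycle of g (length 4): (10, 12, -6), (-6, 12, 10), (10, 8, -8), (-8, 8, 10)
cycles coincide ⇒ equivalent

yes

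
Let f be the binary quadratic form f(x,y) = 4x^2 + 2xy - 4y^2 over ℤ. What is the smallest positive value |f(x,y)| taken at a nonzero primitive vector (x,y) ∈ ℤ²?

river: ρ → (-4,6,2)
river: ρ → (2,6,-4)
river: ρ → (-4,2,4)
river: ρ → (4,6,-2)
river: ρ → (-2,6,4)
river: ρ → (4,2,-4)
closes: descent 0, river 6
min |a| on river = 2

2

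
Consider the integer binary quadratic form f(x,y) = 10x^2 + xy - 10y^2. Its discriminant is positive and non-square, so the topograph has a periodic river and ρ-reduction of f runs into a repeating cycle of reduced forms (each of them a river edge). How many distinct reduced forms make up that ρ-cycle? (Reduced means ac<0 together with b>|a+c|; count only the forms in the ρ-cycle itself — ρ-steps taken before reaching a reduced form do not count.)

D = 401, ⌊√D⌋ = 20
river: ρ → (-10,19,1)
river: ρ → (1,19,-10)
river: ρ → (-10,1,10)
river: ρ → (10,19,-1)
river: ρ → (-1,19,10)
river: ρ → (10,1,-10)
ρ-cycle length = 6 (tail of 0 descent steps not counted)

6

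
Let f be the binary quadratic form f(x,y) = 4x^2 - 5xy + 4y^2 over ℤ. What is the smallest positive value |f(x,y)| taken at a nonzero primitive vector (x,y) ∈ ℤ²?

translate: b→3 (≡-5 mod 8), so (4,-5,4)→(4,3,3)
flip: (4,3,3)→(3,-3,4)
translate: b→3 (≡-3 mod 6), so (3,-3,4)→(3,3,4)
reduced (well bottom): (3,3,4) with a≤c, −a<b≤a
well minimum = a = 3

3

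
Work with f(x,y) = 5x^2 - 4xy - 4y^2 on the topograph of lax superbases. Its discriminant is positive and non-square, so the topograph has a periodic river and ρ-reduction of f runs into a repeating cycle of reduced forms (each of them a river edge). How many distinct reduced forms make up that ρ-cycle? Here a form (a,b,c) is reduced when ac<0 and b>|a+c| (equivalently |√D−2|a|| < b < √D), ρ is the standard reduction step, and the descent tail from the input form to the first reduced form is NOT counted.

D = 96, ⌊√D⌋ = 9
descent: ρ → (-4,4,5)  [lands on river]
river: ρ → (5,6,-3)
river: ρ → (-3,6,5)
river: ρ → (5,4,-4)
ρ-cycle length = 4 (tail of 1 descent step not counted)

4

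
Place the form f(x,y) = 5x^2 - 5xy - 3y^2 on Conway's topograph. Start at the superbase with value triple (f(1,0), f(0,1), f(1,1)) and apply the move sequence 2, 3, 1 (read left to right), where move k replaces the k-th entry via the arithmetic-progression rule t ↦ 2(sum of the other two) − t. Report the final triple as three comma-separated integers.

start (5,-3,-3) = (f(1,0),f(0,1),f(1,1))
replace slot 2: 2·(5+(-3)) − (-3) = 7 → (5,7,-3)
replace slot 3: 2·(5+7) − (-3) = 27 → (5,7,27)
replace slot 1: 2·(7+27) − 5 = 63 → (63,7,27)

63,7,27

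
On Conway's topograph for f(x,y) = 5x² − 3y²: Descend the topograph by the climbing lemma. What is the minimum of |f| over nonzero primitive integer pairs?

descent: ρ → (-3,6,2)  [lands on river]
river: ρ → (2,6,-3)
closes: descent 1, river 2
min |a| on river = 2

2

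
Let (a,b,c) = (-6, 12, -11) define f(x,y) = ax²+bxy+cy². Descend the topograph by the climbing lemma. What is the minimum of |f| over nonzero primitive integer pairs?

translate: b→0 (≡-12 mod 12), so (6,-12,11)→(6,0,5)
flip: (6,0,5)→(5,0,6)
reduced (well bottom): (5,0,6) with a≤c, −a<b≤a
well minimum |f| = |-5| = 5 (negative-definite)

5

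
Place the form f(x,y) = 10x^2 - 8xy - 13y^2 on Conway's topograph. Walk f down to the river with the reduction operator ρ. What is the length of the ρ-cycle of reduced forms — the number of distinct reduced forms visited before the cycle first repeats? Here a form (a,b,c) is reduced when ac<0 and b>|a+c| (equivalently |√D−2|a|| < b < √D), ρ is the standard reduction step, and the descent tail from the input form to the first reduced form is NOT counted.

D = 584, ⌊√D⌋ = 24
descent: ρ → (-13,8,10)  [lands on river]
river: ρ → (10,12,-11)
river: ρ → (-11,10,11)
river: ρ → (11,12,-10)
river: ρ → (-10,8,13)
river: ρ → (13,18,-5)
river: ρ → (-5,22,5)
river: ρ → (5,18,-13)
ρ-cycle length = 8 (tail of 1 descent step not counted)

8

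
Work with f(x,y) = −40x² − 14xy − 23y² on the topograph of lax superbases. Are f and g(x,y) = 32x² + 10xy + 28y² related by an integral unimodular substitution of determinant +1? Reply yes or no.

D₁ = -3484, D₂ = -3484
f is negative-definite; reduce −f:
−f: flip: (40,14,23)→(23,-14,40)
−f: reduced (well bottom): (23,-14,40) with a≤c, −a<b≤a
flip sign back: reduced form of f is (-23,14,-40)
g: flip: (32,10,28)→(28,-10,32)
g: reduced (well bottom): (28,-10,32) with a≤c, −a<b≤a
reduced forms (-23, 14, -40) vs (28, -10, 32) ⇒ inequivalent

no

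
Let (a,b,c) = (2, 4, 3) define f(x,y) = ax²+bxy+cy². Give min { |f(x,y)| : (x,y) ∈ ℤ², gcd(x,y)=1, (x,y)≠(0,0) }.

translate: b→0 (≡4 mod 4), so (2,4,3)→(2,0,1)
flip: (2,0,1)→(1,0,2)
reduced (well bottom): (1,0,2) with a≤c, −a<b≤a
well minimum = a = 1

1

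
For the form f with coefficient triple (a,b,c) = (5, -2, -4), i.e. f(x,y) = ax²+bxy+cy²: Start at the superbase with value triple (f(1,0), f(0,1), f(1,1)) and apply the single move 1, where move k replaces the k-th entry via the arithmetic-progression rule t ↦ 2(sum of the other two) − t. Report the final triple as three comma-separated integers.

start (5,-4,-1) = (f(1,0),f(0,1),f(1,1))
replace slot 1: 2·((-4)+(-1)) − 5 = -15 → (-15,-4,-1)

-15,-4,-1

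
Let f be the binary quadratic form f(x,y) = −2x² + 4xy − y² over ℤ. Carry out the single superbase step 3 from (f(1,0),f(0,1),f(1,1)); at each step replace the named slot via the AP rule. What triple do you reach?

start (-2,-1,1) = (f(1,0),f(0,1),f(1,1))
replace slot 3: 2·((-2)+(-1)) − 1 = -7 → (-2,-1,-7)

-2,-1,-7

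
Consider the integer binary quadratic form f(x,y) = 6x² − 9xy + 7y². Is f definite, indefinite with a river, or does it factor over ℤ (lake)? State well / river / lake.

D = b²−4ac = (-9)² − 4·6·7 = -87
D < 0 ⇒ definite ⇒ every region one sign ⇒ single well

well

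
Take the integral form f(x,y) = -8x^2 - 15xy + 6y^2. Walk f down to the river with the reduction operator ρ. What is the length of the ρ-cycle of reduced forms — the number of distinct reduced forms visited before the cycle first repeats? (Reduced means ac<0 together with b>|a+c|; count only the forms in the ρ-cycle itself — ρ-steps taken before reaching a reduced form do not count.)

D = 417, ⌊√D⌋ = 20
descent: ρ → (6,15,-8)  [lands on river]
river: ρ → (-8,17,4)
river: ρ → (4,15,-12)
river: ρ → (-12,9,7)
river: ρ → (7,19,-2)
river: ρ → (-2,17,16)
river: ρ → (16,15,-3)
river: ρ → (-3,15,16)
river: ρ → (16,17,-2)
river: ρ → (-2,19,7)
river: ρ → (7,9,-12)
river: ρ → (-12,15,4)
river: ρ → (4,17,-8)
river: ρ → (-8,15,6)
river: ρ → (6,9,-14)
river: ρ → (-14,19,1)
river: ρ → (1,19,-14)
river: ρ → (-14,9,6)
ρ-cycle length = 18 (tail of 1 descent step not counted)

18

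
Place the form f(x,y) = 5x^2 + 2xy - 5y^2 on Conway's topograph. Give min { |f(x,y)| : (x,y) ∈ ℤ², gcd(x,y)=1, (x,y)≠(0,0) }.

river: ρ → (-5,8,2)
river: ρ → (2,8,-5)
river: ρ → (-5,2,5)
river: ρ → (5,8,-2)
river: ρ → (-2,8,5)
river: ρ → (5,2,-5)
closes: descent 0, river 6
min |a| on river = 2

2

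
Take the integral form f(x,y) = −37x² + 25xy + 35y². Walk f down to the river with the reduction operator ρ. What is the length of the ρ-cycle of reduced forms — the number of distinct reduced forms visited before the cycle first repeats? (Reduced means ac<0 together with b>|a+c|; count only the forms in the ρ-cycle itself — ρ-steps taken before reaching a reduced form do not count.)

D = 5805, ⌊√D⌋ = 76
river: ρ → (35,45,-27)
river: ρ → (-27,63,17)
river: ρ → (17,73,-7)
river: ρ → (-7,67,47)
river: ρ → (47,27,-27)
river: ρ → (-27,27,47)
river: ρ → (47,67,-7)
river: ρ → (-7,73,17)
river: ρ → (17,63,-27)
river: ρ → (-27,45,35)
river: ρ → (35,25,-37)
river: ρ → (-37,49,23)
river: ρ → (23,43,-43)
river: ρ → (-43,43,23)
river: ρ → (23,49,-37)
river: ρ → (-37,25,35)
ρ-cycle length = 16 (tail of 0 descent steps not counted)

16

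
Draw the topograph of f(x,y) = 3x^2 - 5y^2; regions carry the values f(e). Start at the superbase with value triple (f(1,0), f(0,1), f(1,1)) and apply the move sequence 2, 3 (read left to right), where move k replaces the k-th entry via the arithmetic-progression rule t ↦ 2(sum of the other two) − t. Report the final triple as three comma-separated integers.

start (3,-5,-2) = (f(1,0),f(0,1),f(1,1))
replace slot 2: 2·(3+(-2)) − (-5) = 7 → (3,7,-2)
replace slot 3: 2·(3+7) − (-2) = 22 → (3,7,22)

3,7,22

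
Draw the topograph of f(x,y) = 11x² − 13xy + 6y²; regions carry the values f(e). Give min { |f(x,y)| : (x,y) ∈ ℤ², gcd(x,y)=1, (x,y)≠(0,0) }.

translate: b→9 (≡-13 mod 22), so (11,-13,6)→(11,9,4)
flip: (11,9,4)→(4,-9,11)
translate: b→-1 (≡-9 mod 8), so (4,-9,11)→(4,-1,6)
reduced (well bottom): (4,-1,6) with a≤c, −a<b≤a
well minimum = a = 4

4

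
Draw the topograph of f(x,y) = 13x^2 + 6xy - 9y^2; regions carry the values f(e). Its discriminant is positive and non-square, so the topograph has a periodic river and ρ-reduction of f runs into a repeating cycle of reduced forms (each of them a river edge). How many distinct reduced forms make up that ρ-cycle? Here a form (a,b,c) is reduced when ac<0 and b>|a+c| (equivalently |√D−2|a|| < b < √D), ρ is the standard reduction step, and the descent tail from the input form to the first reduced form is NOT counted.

D = 504, ⌊√D⌋ = 22
river: ρ → (-9,12,10)
river: ρ → (10,8,-11)
river: ρ → (-11,14,7)
river: ρ → (7,14,-11)
river: ρ → (-11,8,10)
river: ρ → (10,12,-9)
river: ρ → (-9,6,13)
river: ρ → (13,20,-2)
river: ρ → (-2,20,13)
river: ρ → (13,6,-9)
ρ-cycle length = 10 (tail of 0 descent steps not counted)

10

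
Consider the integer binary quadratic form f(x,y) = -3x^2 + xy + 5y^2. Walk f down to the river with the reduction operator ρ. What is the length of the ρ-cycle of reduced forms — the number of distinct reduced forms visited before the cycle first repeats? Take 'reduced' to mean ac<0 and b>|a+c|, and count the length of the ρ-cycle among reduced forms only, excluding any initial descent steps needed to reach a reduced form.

D = 61, ⌊√D⌋ = 7
descent: ρ → (5,-1,-3)
descent: ρ → (-3,7,1)  [lands on river]
river: ρ → (1,7,-3)
river: ρ → (-3,5,3)
river: ρ → (3,7,-1)
river: ρ → (-1,7,3)
river: ρ → (3,5,-3)
ρ-cycle length = 6 (tail of 2 descent steps not counted)

6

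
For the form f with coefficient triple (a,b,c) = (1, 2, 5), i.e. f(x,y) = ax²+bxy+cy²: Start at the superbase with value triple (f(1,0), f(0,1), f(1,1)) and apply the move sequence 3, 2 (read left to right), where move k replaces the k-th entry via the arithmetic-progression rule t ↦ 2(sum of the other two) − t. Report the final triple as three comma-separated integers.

start (1,5,8) = (f(1,0),f(0,1),f(1,1))
replace slot 3: 2·(1+5) − 8 = 4 → (1,5,4)
replace slot 2: 2·(1+4) − 5 = 5 → (1,5,4)

1,5,4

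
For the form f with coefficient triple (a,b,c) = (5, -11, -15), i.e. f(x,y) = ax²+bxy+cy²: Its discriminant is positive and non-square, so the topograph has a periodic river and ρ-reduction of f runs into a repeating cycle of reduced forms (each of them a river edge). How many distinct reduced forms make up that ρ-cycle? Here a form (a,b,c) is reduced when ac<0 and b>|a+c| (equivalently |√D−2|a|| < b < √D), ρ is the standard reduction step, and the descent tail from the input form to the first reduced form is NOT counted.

D = 421, ⌊√D⌋ = 20
descent: ρ → (-15,11,5)  [lands on river]
river: ρ → (5,19,-3)
river: ρ → (-3,17,11)
river: ρ → (11,5,-9)
river: ρ → (-9,13,7)
river: ρ → (7,15,-7)
river: ρ → (-7,13,9)
river: ρ → (9,5,-11)
river: ρ → (-11,17,3)
river: ρ → (3,19,-5)
river: ρ → (-5,11,15)
river: ρ → (15,19,-1)
river: ρ → (-1,19,15)
river: ρ → (15,11,-5)
river: ρ → (-5,19,3)
river: ρ → (3,17,-11)
river: ρ → (-11,5,9)
river: ρ → (9,13,-7)
river: ρ → (-7,15,7)
river: ρ → (7,13,-9)
river: ρ → (-9,5,11)
river: ρ → (11,17,-3)
river: ρ → (-3,19,5)
river: ρ → (5,11,-15)
river: ρ → (-15,19,1)
river: ρ → (1,19,-15)
ρ-cycle length = 26 (tail of 1 descent step not counted)

26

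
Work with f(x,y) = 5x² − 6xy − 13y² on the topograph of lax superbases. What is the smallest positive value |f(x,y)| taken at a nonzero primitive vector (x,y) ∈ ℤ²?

descent: ρ → (-13,6,5)
descent: ρ → (5,14,-5)  [lands on river]
river: ρ → (-5,16,2)
river: ρ → (2,16,-5)
river: ρ → (-5,14,5)
river: ρ → (5,16,-2)
river: ρ → (-2,16,5)
closes: descent 2, river 6
min |a| on river = 2

2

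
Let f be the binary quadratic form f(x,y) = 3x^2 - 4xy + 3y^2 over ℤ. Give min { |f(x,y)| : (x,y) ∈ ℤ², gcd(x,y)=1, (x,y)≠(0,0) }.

translate: b→2 (≡-4 mod 6), so (3,-4,3)→(3,2,2)
flip: (3,2,2)→(2,-2,3)
translate: b→2 (≡-2 mod 4), so (2,-2,3)→(2,2,3)
reduced (well bottom): (2,2,3) with a≤c, −a<b≤a
well minimum = a = 2

2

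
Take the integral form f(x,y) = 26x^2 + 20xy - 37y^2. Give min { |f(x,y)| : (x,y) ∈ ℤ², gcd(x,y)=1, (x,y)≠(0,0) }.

river: ρ → (-37,54,9)
river: ρ → (9,54,-37)
river: ρ → (-37,20,26)
river: ρ → (26,32,-31)
river: ρ → (-31,30,27)
river: ρ → (27,24,-34)
river: ρ → (-34,44,17)
river: ρ → (17,58,-13)
river: ρ → (-13,46,41)
river: ρ → (41,36,-18)
river: ρ → (-18,36,41)
river: ρ → (41,46,-13)
river: ρ → (-13,58,17)
river: ρ → (17,44,-34)
river: ρ → (-34,24,27)
river: ρ → (27,30,-31)
river: ρ → (-31,32,26)
river: ρ → (26,20,-37)
closes: descent 0, river 18
min |a| on river = 9

9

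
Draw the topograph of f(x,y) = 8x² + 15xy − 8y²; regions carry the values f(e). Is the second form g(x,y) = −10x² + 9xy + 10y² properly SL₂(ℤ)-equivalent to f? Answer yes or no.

D₁ = 481, D₂ = 481
river cycle of f (length 26): (-8, 17, 6), (6, 19, -5), (-5, 21, 2), (2, 19, -15), (-15, 11, 6), (6, 13, -13), (-13, 13, 6), (6, 11, -15), (-15, 19, 2), (2, 21, -5), … (16 more)
river cycle of g (length 30): (10, 11, -9), (-9, 7, 12), (12, 17, -4), (-4, 15, 16), (16, 17, -3), (-3, 19, 10), (10, 21, -1), (-1, 21, 10), (10, 19, -3), (-3, 17, 16), … (20 more)
cycles differ ⇒ inequivalent

no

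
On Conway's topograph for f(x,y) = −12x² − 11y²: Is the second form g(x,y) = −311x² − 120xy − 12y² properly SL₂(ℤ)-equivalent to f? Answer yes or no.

D₁ = -528, D₂ = -528
f is negative-definite; reduce −f:
−f: flip: (12,0,11)→(11,0,12)
−f: reduced (well bottom): (11,0,12) with a≤c, −a<b≤a
flip sign back: reduced form of f is (-11,0,-12)
g is negative-definite; reduce −g:
−g: flip: (311,120,12)→(12,-120,311)
−g: translate: b→0 (≡-120 mod 24), so (12,-120,311)→(12,0,11)
−g: flip: (12,0,11)→(11,0,12)
−g: reduced (well bottom): (11,0,12) with a≤c, −a<b≤a
flip sign back: reduced form of g is (-11,0,-12)
reduced forms (-11, 0, -12) vs (-11, 0, -12) ⇒ equivalent

yes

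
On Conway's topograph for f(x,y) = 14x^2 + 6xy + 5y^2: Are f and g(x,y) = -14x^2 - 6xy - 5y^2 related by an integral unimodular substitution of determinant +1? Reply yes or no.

D₁ = -244, D₂ = -244
f: flip: (14,6,5)→(5,-6,14)
f: translate: b→4 (≡-6 mod 10), so (5,-6,14)→(5,4,13)
f: reduced (well bottom): (5,4,13) with a≤c, −a<b≤a
g is negative-definite; reduce −g:
−g: flip: (14,6,5)→(5,-6,14)
−g: translate: b→4 (≡-6 mod 10), so (5,-6,14)→(5,4,13)
−g: reduced (well bottom): (5,4,13) with a≤c, −a<b≤a
flip sign back: reduced form of g is (-5,-4,-13)
reduced forms (5, 4, 13) vs (-5, -4, -13) ⇒ inequivalent

no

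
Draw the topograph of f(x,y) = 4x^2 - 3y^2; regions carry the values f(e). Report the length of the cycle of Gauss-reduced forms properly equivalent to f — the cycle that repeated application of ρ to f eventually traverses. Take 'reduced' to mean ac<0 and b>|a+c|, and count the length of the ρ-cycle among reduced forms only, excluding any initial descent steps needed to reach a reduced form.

D = 48, ⌊√D⌋ = 6
descent: ρ → (-3,6,1)  [lands on river]
river: ρ → (1,6,-3)
ρ-cycle length = 2 (tail of 1 descent step not counted)

2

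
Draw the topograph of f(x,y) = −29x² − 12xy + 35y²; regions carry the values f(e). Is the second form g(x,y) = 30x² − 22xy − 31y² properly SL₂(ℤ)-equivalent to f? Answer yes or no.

D₁ = 4204, D₂ = 4204
river cycle of f (length 50): (35, 12, -29), (-29, 46, 18), (18, 62, -5), (-5, 58, 42), (42, 26, -21), (-21, 58, 10), (10, 62, -9), (-9, 64, 3), (3, 62, -30), (-30, 58, 7), … (40 more)
river cycle of g (length 50): (-31, 22, 30), (30, 38, -23), (-23, 54, 14), (14, 58, -15), (-15, 62, 6), (6, 58, -35), (-35, 12, 29), (29, 46, -18), (-18, 62, 5), (5, 58, -42), … (40 more)
cycles differ ⇒ inequivalent

no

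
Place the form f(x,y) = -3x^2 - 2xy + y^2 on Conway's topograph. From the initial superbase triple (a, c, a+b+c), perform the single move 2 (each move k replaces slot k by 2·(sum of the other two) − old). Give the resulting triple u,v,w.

start (-3,1,-4) = (f(1,0),f(0,1),f(1,1))
replace slot 2: 2·((-3)+(-4)) − 1 = -15 → (-3,-15,-4)

-3,-15,-4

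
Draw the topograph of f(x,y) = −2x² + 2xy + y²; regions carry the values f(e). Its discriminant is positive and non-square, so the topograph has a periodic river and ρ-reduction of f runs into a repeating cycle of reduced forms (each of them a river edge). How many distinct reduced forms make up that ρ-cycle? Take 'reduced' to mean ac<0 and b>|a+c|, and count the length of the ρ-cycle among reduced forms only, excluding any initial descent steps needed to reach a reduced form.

D = 12, ⌊√D⌋ = 3
river: ρ → (1,2,-2)
river: ρ → (-2,2,1)
ρ-cycle length = 2 (tail of 0 descent steps not counted)

2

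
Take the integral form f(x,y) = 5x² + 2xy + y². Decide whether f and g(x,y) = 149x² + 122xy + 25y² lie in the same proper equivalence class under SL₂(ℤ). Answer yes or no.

D₁ = -16, D₂ = -16
f: flip: (5,2,1)→(1,-2,5)
f: translate: b→0 (≡-2 mod 2), so (1,-2,5)→(1,0,4)
f: reduced (well bottom): (1,0,4) with a≤c, −a<b≤a
g: flip: (149,122,25)→(25,-122,149)
g: translate: b→-22 (≡-122 mod 50), so (25,-122,149)→(25,-22,5)
g: flip: (25,-22,5)→(5,22,25)
g: translate: b→2 (≡22 mod 10), so (5,22,25)→(5,2,1)
g: flip: (5,2,1)→(1,-2,5)
g: translate: b→0 (≡-2 mod 2), so (1,-2,5)→(1,0,4)
g: reduced (well bottom): (1,0,4) with a≤c, −a<b≤a
reduced forms (1, 0, 4) vs (1, 0, 4) ⇒ equivalent

yes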